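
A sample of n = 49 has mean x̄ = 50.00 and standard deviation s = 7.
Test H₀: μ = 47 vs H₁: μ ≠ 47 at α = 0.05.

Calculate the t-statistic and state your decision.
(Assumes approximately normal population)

df = n - 1 = 48
SE = s/√n = 7/√49 = 1.0000
t = (x̄ - μ₀)/SE = (50.00 - 47)/1.0000 = 3.0000
Critical value: t_{0.025,48} = ±2.011
p-value ≈ 0.0043
Decision: reject H₀

Answer: t = 3.0000, reject H₀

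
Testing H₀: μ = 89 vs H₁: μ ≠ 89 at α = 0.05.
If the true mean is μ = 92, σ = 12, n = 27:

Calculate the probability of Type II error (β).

SE = σ/√n = 12/√27 = 2.3094
Critical values: μ₀ ± z_0.025×SE = 89 ± 1.960×2.3094
Acceptance region: (84.4736, 93.5264)
Under H₁ (μ = 92): z_high = (93.5264 - 92)/2.3094 = 0.6610, z_low = (84.4736 - 92)/2.3094 = -3.2590
β = P(not reject | H₁) = Φ(0.6610) - Φ(-3.2590) ≈ 0.7451

Answer: β ≈ 0.7451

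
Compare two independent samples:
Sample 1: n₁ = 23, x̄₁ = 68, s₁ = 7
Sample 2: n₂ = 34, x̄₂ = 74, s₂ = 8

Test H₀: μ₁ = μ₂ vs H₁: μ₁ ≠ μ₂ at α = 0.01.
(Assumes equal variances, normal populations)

Answer: t = -2.9181, reject H₀

Derivation:
Pooled variance: s²_p = [22×7² + 33×8²]/(55) = 58.0000
s_p = 7.6158
SE = s_p×√(1/n₁ + 1/n₂) = 7.6158×√(1/23 + 1/34) = 2.0561
t = (x̄₁ - x̄₂)/SE = (68 - 74)/2.0561 = -2.9181
df = 55, t-critical = ±2.668
Decision: reject H₀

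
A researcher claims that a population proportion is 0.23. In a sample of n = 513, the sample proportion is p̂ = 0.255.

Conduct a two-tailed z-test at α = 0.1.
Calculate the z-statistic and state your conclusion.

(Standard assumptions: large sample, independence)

Answer: z = 1.3455, fail to reject H₀

Derivation:
H₀: p = 0.23, H₁: p ≠ 0.23
Standard error: SE = √(p₀(1-p₀)/n) = √(0.23×0.77/513) = 0.018580
z-statistic: z = (p̂ - p₀)/SE = (0.255 - 0.23)/0.018580 = 1.3455
Critical value: z_0.05 = ±1.645
p-value = 0.1785
Decision: fail to reject H₀ at α = 0.1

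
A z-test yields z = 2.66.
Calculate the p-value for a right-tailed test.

Answer: p-value ≈ 0.0039

Derivation:
For z = 2.66:
p = P(Z > 2.66) = 1 - Φ(2.66) = 0.0039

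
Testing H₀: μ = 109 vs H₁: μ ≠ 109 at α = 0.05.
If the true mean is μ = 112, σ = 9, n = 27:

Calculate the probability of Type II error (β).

SE = σ/√n = 9/√27 = 1.7321
Critical values: μ₀ ± z_0.025×SE = 109 ± 1.960×1.7321
Acceptance region: (105.6051, 112.3949)
Under H₁ (μ = 112): z_high = (112.3949 - 112)/1.7321 = 0.2280, z_low = (105.6051 - 112)/1.7321 = -3.6920
β = P(not reject | H₁) = Φ(0.2280) - Φ(-3.6920) ≈ 0.5901

Answer: β ≈ 0.5901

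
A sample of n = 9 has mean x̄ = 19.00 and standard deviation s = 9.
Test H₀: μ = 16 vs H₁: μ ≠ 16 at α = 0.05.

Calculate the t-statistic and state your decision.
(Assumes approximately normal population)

df = n - 1 = 8
SE = s/√n = 9/√9 = 3.0000
t = (x̄ - μ₀)/SE = (19.00 - 16)/3.0000 = 1.0000
Critical value: t_{0.025,8} = ±2.306
p-value ≈ 0.3466
Decision: fail to reject H₀

Answer: t = 1.0000, fail to reject H₀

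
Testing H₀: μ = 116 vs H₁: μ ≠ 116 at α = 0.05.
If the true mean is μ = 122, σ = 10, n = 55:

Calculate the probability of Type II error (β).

SE = σ/√n = 10/√55 = 1.3484
Critical values: μ₀ ± z_0.025×SE = 116 ± 1.960×1.3484
Acceptance region: (113.3571, 118.6429)
Under H₁ (μ = 122): z_high = (118.6429 - 122)/1.3484 = -2.4897, z_low = (113.3571 - 122)/1.3484 = -6.4097
β = P(not reject | H₁) = Φ(-2.4897) - Φ(-6.4097) ≈ 0.0064

Answer: β ≈ 0.0064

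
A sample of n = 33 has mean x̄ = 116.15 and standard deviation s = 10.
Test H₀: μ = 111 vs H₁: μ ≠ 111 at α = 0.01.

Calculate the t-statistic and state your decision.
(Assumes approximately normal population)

Answer: t = 2.9584, reject H₀

Derivation:
df = n - 1 = 32
SE = s/√n = 10/√33 = 1.7408
t = (x̄ - μ₀)/SE = (116.15 - 111)/1.7408 = 2.9584
Critical value: t_{0.005,32} = ±2.738
p-value ≈ 0.0058
Decision: reject H₀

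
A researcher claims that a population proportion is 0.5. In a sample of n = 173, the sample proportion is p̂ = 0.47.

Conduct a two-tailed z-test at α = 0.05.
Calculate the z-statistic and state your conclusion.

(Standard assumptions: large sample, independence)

H₀: p = 0.5, H₁: p ≠ 0.5
Standard error: SE = √(p₀(1-p₀)/n) = √(0.5×0.5/173) = 0.038014
z-statistic: z = (p̂ - p₀)/SE = (0.47 - 0.5)/0.038014 = -0.7892
Critical value: z_0.025 = ±1.960
p-value = 0.4300
Decision: fail to reject H₀ at α = 0.05

Answer: z = -0.7892, fail to reject H₀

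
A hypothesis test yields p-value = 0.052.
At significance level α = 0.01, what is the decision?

Answer: fail to reject H₀

Derivation:
Compare p-value to α:
0.052 ≥ 0.01
Decision: fail to reject H₀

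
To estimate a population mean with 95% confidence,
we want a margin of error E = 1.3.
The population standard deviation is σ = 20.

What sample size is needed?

z_0.025 = 1.960
n = (z×σ/E)² = (1.960×20/1.3)²
n = 909.2544
Round up: n = 910

Answer: n = 910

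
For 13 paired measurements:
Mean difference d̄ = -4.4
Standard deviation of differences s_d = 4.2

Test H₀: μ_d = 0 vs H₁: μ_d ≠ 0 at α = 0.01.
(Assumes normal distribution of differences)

df = n - 1 = 12
SE = s_d/√n = 4.2/√13 = 1.1649
t = d̄/SE = -4.4/1.1649 = -3.7771
Critical value: t_{0.005,12} = ±3.055
p-value ≈ 0.0026
Decision: reject H₀

Answer: t = -3.7771, reject H₀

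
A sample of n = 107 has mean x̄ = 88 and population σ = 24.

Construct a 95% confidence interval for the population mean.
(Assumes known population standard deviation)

Answer: (83.4524, 92.5476)

Derivation:
Confidence level: 95%, α = 0.05
z_0.025 = 1.960
SE = σ/√n = 24/√107 = 2.3202
Margin of error = 1.960 × 2.3202 = 4.5476
CI: x̄ ± margin = 88 ± 4.5476
CI: (83.4524, 92.5476)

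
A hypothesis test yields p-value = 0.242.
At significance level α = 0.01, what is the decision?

Compare p-value to α:
0.242 ≥ 0.01
Decision: fail to reject H₀

Answer: fail to reject H₀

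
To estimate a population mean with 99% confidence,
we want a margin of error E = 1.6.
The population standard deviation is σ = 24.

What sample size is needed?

Answer: n = 1494

Derivation:
z_0.005 = 2.576
n = (z×σ/E)² = (2.576×24/1.6)²
n = 1493.0496
Round up: n = 1494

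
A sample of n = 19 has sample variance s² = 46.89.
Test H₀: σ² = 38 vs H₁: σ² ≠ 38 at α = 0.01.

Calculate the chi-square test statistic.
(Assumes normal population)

Answer: χ² = 22.2111, fail to reject H₀

Derivation:
df = n - 1 = 18
χ² = (n-1)s²/σ₀² = 18×46.89/38 = 22.2111
Critical values: χ²_{0.995,18} = 6.265, χ²_{0.005,18} = 37.156
Rejection region: χ² < 6.265 or χ² > 37.156
Decision: fail to reject H₀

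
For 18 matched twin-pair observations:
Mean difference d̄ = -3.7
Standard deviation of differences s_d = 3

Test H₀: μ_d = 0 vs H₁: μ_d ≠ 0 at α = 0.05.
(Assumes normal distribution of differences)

Answer: t = -5.2326, reject H₀

Derivation:
df = n - 1 = 17
SE = s_d/√n = 3/√18 = 0.7071
t = d̄/SE = -3.7/0.7071 = -5.2326
Critical value: t_{0.025,17} = ±2.110
p-value ≈ 0.0001
Decision: reject H₀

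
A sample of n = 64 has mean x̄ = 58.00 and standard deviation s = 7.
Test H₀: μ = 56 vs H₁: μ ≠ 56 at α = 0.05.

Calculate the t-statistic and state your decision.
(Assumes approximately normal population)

df = n - 1 = 63
SE = s/√n = 7/√64 = 0.8750
t = (x̄ - μ₀)/SE = (58.00 - 56)/0.8750 = 2.2857
Critical value: t_{0.025,63} = ±1.998
p-value ≈ 0.0256
Decision: reject H₀

Answer: t = 2.2857, reject H₀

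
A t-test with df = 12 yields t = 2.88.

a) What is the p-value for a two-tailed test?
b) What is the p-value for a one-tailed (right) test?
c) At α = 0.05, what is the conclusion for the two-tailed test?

Using t-distribution with df = 12:
a) Two-tailed: p = 2×P(T > 2.88) = 0.0138
b) One-tailed: p = P(T > 2.88) = 0.0069
c) 0.0138 < 0.05, reject H₀

Answer: a) 0.0138, b) 0.0069, c) reject H₀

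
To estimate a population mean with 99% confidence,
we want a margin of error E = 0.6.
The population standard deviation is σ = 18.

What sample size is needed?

z_0.005 = 2.576
n = (z×σ/E)² = (2.576×18/0.6)²
n = 5972.1984
Round up: n = 5973

Answer: n = 5973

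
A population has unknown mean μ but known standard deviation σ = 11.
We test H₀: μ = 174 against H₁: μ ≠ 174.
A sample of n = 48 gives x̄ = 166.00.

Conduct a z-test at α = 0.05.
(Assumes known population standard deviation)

Answer: z = -5.0387, reject H₀

Derivation:
Standard error: SE = σ/√n = 11/√48 = 1.5877
z-statistic: z = (x̄ - μ₀)/SE = (166.00 - 174)/1.5877 = -5.0387
Critical value: ±1.960
p-value < 0.0001
Decision: reject H₀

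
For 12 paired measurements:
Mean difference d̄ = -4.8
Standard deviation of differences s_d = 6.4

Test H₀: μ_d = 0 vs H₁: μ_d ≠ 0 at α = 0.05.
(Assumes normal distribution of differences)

df = n - 1 = 11
SE = s_d/√n = 6.4/√12 = 1.8475
t = d̄/SE = -4.8/1.8475 = -2.5981
Critical value: t_{0.025,11} = ±2.201
p-value ≈ 0.0248
Decision: reject H₀

Answer: t = -2.5981, reject H₀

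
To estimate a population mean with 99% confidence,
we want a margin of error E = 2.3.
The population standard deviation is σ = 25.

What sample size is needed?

Answer: n = 784

Derivation:
z_0.005 = 2.576
n = (z×σ/E)² = (2.576×25/2.3)²
n = 784.0000
Already a whole number: n = 784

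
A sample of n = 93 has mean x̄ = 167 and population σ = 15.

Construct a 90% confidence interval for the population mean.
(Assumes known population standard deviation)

Answer: (164.4414, 169.5586)

Derivation:
Confidence level: 90%, α = 0.1
z_0.05 = 1.645
SE = σ/√n = 15/√93 = 1.5554
Margin of error = 1.645 × 1.5554 = 2.5586
CI: x̄ ± margin = 167 ± 2.5586
CI: (164.4414, 169.5586)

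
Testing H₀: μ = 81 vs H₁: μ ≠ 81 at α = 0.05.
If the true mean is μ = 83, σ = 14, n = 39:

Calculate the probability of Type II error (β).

Answer: β ≈ 0.8550

Derivation:
SE = σ/√n = 14/√39 = 2.2418
Critical values: μ₀ ± z_0.025×SE = 81 ± 1.960×2.2418
Acceptance region: (76.6061, 85.3939)
Under H₁ (μ = 83): z_high = (85.3939 - 83)/2.2418 = 1.0678, z_low = (76.6061 - 83)/2.2418 = -2.8521
β = P(not reject | H₁) = Φ(1.0678) - Φ(-2.8521) ≈ 0.8550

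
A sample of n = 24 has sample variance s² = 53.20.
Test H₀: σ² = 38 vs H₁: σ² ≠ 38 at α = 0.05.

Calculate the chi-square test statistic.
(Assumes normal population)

df = n - 1 = 23
χ² = (n-1)s²/σ₀² = 23×53.20/38 = 32.2000
Critical values: χ²_{0.975,23} = 11.689, χ²_{0.025,23} = 38.076
Rejection region: χ² < 11.689 or χ² > 38.076
Decision: fail to reject H₀

Answer: χ² = 32.2000, fail to reject H₀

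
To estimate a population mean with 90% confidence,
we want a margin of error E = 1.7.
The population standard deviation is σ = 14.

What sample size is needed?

Answer: n = 184

Derivation:
z_0.05 = 1.645
n = (z×σ/E)² = (1.645×14/1.7)²
n = 183.5228
Round up: n = 184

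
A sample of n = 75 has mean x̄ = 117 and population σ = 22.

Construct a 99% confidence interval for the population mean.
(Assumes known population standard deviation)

Answer: (110.4562, 123.5438)

Derivation:
Confidence level: 99%, α = 0.01
z_0.005 = 2.576
SE = σ/√n = 22/√75 = 2.5403
Margin of error = 2.576 × 2.5403 = 6.5438
CI: x̄ ± margin = 117 ± 6.5438
CI: (110.4562, 123.5438)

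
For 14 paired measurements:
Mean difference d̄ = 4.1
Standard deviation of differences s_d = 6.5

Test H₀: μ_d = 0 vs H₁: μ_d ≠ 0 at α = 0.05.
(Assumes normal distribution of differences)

Answer: t = 2.3601, reject H₀

Derivation:
df = n - 1 = 13
SE = s_d/√n = 6.5/√14 = 1.7372
t = d̄/SE = 4.1/1.7372 = 2.3601
Critical value: t_{0.025,13} = ±2.160
p-value ≈ 0.0346
Decision: reject H₀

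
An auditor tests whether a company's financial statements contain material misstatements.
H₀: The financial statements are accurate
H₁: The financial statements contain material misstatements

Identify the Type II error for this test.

Answer: Failing to detect material misstatements that are actually present

Derivation:
Type I error: rejecting H₀ when it is actually true (false positive).
Type II error: failing to reject H₀ when H₁ is actually true (false negative).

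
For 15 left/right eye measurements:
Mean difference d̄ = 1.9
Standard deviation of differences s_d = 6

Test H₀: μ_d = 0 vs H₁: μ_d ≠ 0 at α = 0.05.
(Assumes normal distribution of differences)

df = n - 1 = 14
SE = s_d/√n = 6/√15 = 1.5492
t = d̄/SE = 1.9/1.5492 = 1.2264
Critical value: t_{0.025,14} = ±2.145
p-value ≈ 0.2403
Decision: fail to reject H₀

Answer: t = 1.2264, fail to reject H₀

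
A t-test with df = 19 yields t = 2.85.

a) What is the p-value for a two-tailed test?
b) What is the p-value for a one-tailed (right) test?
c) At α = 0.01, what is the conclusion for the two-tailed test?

Using t-distribution with df = 19:
a) Two-tailed: p = 2×P(T > 2.85) = 0.0102
b) One-tailed: p = P(T > 2.85) = 0.0051
c) 0.0102 ≥ 0.01, fail to reject H₀

Answer: a) 0.0102, b) 0.0051, c) fail to reject H₀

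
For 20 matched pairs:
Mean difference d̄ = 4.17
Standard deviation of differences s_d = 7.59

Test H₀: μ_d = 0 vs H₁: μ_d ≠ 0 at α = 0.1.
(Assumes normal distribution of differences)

df = n - 1 = 19
SE = s_d/√n = 7.59/√20 = 1.6972
t = d̄/SE = 4.17/1.6972 = 2.4570
Critical value: t_{0.05,19} = ±1.729
p-value ≈ 0.0238
Decision: reject H₀

Answer: t = 2.4570, reject H₀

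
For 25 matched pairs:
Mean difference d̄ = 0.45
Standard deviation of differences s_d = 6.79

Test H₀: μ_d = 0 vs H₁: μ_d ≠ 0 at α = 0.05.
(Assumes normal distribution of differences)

Answer: t = 0.3314, fail to reject H₀

Derivation:
df = n - 1 = 24
SE = s_d/√n = 6.79/√25 = 1.3580
t = d̄/SE = 0.45/1.3580 = 0.3314
Critical value: t_{0.025,24} = ±2.064
p-value ≈ 0.7432
Decision: fail to reject H₀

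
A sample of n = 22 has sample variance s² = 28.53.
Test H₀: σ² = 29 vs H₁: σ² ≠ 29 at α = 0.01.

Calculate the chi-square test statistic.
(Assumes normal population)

df = n - 1 = 21
χ² = (n-1)s²/σ₀² = 21×28.53/29 = 20.6597
Critical values: χ²_{0.995,21} = 8.034, χ²_{0.005,21} = 41.401
Rejection region: χ² < 8.034 or χ² > 41.401
Decision: fail to reject H₀

Answer: χ² = 20.6597, fail to reject H₀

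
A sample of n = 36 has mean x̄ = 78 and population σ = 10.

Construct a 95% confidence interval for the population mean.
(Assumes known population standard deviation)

Confidence level: 95%, α = 0.05
z_0.025 = 1.960
SE = σ/√n = 10/√36 = 1.6667
Margin of error = 1.960 × 1.6667 = 3.2667
CI: x̄ ± margin = 78 ± 3.2667
CI: (74.7333, 81.2667)

Answer: (74.7333, 81.2667)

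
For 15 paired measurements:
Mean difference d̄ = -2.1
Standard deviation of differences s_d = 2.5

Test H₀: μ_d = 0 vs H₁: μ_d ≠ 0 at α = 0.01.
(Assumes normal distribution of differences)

df = n - 1 = 14
SE = s_d/√n = 2.5/√15 = 0.6455
t = d̄/SE = -2.1/0.6455 = -3.2533
Critical value: t_{0.005,14} = ±2.977
p-value ≈ 0.0058
Decision: reject H₀

Answer: t = -3.2533, reject H₀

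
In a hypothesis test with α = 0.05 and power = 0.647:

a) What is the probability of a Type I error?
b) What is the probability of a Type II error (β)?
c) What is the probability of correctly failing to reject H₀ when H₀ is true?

a) Type I error probability = α = 0.05
b) Power = P(reject H₀ | H₁ true) = 1 - β = 0.647, so Type II error probability = β = 1 - Power = 0.353
c) P(fail to reject H₀ | H₀ true) = 1 - α = 0.95

Answer: a) 0.05, b) 0.353, c) 0.95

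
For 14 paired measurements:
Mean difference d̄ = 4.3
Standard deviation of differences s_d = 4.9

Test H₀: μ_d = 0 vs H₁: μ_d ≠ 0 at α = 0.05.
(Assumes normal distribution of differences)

Answer: t = 3.2834, reject H₀

Derivation:
df = n - 1 = 13
SE = s_d/√n = 4.9/√14 = 1.3096
t = d̄/SE = 4.3/1.3096 = 3.2834
Critical value: t_{0.025,13} = ±2.160
p-value ≈ 0.0059
Decision: reject H₀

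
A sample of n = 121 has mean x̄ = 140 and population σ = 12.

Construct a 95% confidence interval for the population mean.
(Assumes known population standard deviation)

Confidence level: 95%, α = 0.05
z_0.025 = 1.960
SE = σ/√n = 12/√121 = 1.0909
Margin of error = 1.960 × 1.0909 = 2.1382
CI: x̄ ± margin = 140 ± 2.1382
CI: (137.8618, 142.1382)

Answer: (137.8618, 142.1382)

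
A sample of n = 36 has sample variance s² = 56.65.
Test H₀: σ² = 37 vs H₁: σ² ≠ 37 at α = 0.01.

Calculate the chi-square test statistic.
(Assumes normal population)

df = n - 1 = 35
χ² = (n-1)s²/σ₀² = 35×56.65/37 = 53.5878
Critical values: χ²_{0.995,35} = 17.192, χ²_{0.005,35} = 60.275
Rejection region: χ² < 17.192 or χ² > 60.275
Decision: fail to reject H₀

Answer: χ² = 53.5878, fail to reject H₀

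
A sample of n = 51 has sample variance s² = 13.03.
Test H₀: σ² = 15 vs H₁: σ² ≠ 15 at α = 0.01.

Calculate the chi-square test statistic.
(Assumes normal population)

Answer: χ² = 43.4333, fail to reject H₀

Derivation:
df = n - 1 = 50
χ² = (n-1)s²/σ₀² = 50×13.03/15 = 43.4333
Critical values: χ²_{0.995,50} = 27.991, χ²_{0.005,50} = 79.490
Rejection region: χ² < 27.991 or χ² > 79.490
Decision: fail to reject H₀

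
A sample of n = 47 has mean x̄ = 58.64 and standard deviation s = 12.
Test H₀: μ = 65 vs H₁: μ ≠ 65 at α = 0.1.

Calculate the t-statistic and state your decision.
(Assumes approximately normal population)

df = n - 1 = 46
SE = s/√n = 12/√47 = 1.7504
t = (x̄ - μ₀)/SE = (58.64 - 65)/1.7504 = -3.6335
Critical value: t_{0.05,46} = ±1.679
p-value ≈ 0.0007
Decision: reject H₀

Answer: t = -3.6335, reject H₀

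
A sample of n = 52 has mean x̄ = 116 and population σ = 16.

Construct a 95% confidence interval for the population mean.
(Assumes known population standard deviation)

Answer: (111.6512, 120.3488)

Derivation:
Confidence level: 95%, α = 0.05
z_0.025 = 1.960
SE = σ/√n = 16/√52 = 2.2188
Margin of error = 1.960 × 2.2188 = 4.3488
CI: x̄ ± margin = 116 ± 4.3488
CI: (111.6512, 120.3488)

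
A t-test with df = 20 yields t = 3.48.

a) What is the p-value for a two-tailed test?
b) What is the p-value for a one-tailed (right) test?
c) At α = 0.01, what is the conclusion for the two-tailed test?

Using t-distribution with df = 20:
a) Two-tailed: p = 2×P(T > 3.48) = 0.0024
b) One-tailed: p = P(T > 3.48) = 0.0012
c) 0.0024 < 0.01, reject H₀

Answer: a) 0.0024, b) 0.0012, c) reject H₀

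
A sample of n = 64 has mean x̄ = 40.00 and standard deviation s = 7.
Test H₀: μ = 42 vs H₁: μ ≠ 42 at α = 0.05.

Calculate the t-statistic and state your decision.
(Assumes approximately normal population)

df = n - 1 = 63
SE = s/√n = 7/√64 = 0.8750
t = (x̄ - μ₀)/SE = (40.00 - 42)/0.8750 = -2.2857
Critical value: t_{0.025,63} = ±1.998
p-value ≈ 0.0256
Decision: reject H₀

Answer: t = -2.2857, reject H₀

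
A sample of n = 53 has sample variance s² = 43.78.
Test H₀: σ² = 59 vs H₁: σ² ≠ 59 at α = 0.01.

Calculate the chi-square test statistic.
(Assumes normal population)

Answer: χ² = 38.5858, fail to reject H₀

Derivation:
df = n - 1 = 52
χ² = (n-1)s²/σ₀² = 52×43.78/59 = 38.5858
Critical values: χ²_{0.995,52} = 29.481, χ²_{0.005,52} = 82.001
Rejection region: χ² < 29.481 or χ² > 82.001
Decision: fail to reject H₀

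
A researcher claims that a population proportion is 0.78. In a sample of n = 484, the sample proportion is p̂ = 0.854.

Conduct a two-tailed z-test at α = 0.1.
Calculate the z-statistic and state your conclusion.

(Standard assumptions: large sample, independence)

Answer: z = 3.9301, reject H₀

Derivation:
H₀: p = 0.78, H₁: p ≠ 0.78
Standard error: SE = √(p₀(1-p₀)/n) = √(0.78×0.22/484) = 0.018829
z-statistic: z = (p̂ - p₀)/SE = (0.854 - 0.78)/0.018829 = 3.9301
Critical value: z_0.05 = ±1.645
p-value = 0.0001
Decision: reject H₀ at α = 0.1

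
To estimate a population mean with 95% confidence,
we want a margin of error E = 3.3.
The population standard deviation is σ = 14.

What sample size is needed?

z_0.025 = 1.960
n = (z×σ/E)² = (1.960×14/3.3)²
n = 69.1417
Round up: n = 70

Answer: n = 70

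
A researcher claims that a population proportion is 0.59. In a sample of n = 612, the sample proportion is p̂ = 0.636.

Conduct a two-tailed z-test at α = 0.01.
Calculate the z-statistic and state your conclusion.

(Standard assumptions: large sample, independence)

Answer: z = 2.3138, fail to reject H₀

Derivation:
H₀: p = 0.59, H₁: p ≠ 0.59
Standard error: SE = √(p₀(1-p₀)/n) = √(0.59×0.41/612) = 0.019881
z-statistic: z = (p̂ - p₀)/SE = (0.636 - 0.59)/0.019881 = 2.3138
Critical value: z_0.005 = ±2.576
p-value = 0.0207
Decision: fail to reject H₀ at α = 0.01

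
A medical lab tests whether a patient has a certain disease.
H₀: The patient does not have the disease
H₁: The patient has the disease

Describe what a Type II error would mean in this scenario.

Answer: Failing to diagnose a patient who actually has the disease (false negative)

Derivation:
Type I error: rejecting H₀ when it is actually true (false positive).
Type II error: failing to reject H₀ when H₁ is actually true (false negative).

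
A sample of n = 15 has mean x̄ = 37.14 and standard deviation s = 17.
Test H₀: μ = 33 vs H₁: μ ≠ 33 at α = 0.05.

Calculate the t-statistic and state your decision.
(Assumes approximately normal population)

df = n - 1 = 14
SE = s/√n = 17/√15 = 4.3894
t = (x̄ - μ₀)/SE = (37.14 - 33)/4.3894 = 0.9432
Critical value: t_{0.025,14} = ±2.145
p-value ≈ 0.3616
Decision: fail to reject H₀

Answer: t = 0.9432, fail to reject H₀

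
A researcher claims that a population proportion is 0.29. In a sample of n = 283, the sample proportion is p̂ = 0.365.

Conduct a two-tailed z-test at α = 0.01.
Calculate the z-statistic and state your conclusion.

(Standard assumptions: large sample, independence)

H₀: p = 0.29, H₁: p ≠ 0.29
Standard error: SE = √(p₀(1-p₀)/n) = √(0.29×0.71/283) = 0.026973
z-statistic: z = (p̂ - p₀)/SE = (0.365 - 0.29)/0.026973 = 2.7806
Critical value: z_0.005 = ±2.576
p-value = 0.0054
Decision: reject H₀ at α = 0.01

Answer: z = 2.7806, reject H₀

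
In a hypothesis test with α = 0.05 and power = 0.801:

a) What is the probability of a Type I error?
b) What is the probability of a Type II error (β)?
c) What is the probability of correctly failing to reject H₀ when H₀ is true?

Answer: a) 0.05, b) 0.199, c) 0.95

Derivation:
a) Type I error probability = α = 0.05
b) Power = P(reject H₀ | H₁ true) = 1 - β = 0.801, so Type II error probability = β = 1 - Power = 0.199
c) P(fail to reject H₀ | H₀ true) = 1 - α = 0.95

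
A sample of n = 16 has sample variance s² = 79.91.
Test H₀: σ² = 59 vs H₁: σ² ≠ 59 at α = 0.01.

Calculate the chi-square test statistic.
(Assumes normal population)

df = n - 1 = 15
χ² = (n-1)s²/σ₀² = 15×79.91/59 = 20.3161
Critical values: χ²_{0.995,15} = 4.601, χ²_{0.005,15} = 32.801
Rejection region: χ² < 4.601 or χ² > 32.801
Decision: fail to reject H₀

Answer: χ² = 20.3161, fail to reject H₀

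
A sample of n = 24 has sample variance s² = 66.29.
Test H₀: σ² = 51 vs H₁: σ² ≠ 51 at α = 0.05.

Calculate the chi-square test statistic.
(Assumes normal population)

df = n - 1 = 23
χ² = (n-1)s²/σ₀² = 23×66.29/51 = 29.8955
Critical values: χ²_{0.975,23} = 11.689, χ²_{0.025,23} = 38.076
Rejection region: χ² < 11.689 or χ² > 38.076
Decision: fail to reject H₀

Answer: χ² = 29.8955, fail to reject H₀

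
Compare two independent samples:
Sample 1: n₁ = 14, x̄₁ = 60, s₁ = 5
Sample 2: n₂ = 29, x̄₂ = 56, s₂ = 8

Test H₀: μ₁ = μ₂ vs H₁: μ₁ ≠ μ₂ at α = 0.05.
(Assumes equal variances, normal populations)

Pooled variance: s²_p = [13×5² + 28×8²]/(41) = 51.6341
s_p = 7.1857
SE = s_p×√(1/n₁ + 1/n₂) = 7.1857×√(1/14 + 1/29) = 2.3385
t = (x̄₁ - x̄₂)/SE = (60 - 56)/2.3385 = 1.7105
df = 41, t-critical = ±2.020
Decision: fail to reject H₀

Answer: t = 1.7105, fail to reject H₀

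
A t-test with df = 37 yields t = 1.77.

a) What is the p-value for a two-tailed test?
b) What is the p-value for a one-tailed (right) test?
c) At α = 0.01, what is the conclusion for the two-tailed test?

Using t-distribution with df = 37:
a) Two-tailed: p = 2×P(T > 1.77) = 0.0850
b) One-tailed: p = P(T > 1.77) = 0.0425
c) 0.0850 ≥ 0.01, fail to reject H₀

Answer: a) 0.0850, b) 0.0425, c) fail to reject H₀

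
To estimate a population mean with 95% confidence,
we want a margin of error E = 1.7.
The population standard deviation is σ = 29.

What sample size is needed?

z_0.025 = 1.960
n = (z×σ/E)² = (1.960×29/1.7)²
n = 1117.9189
Round up: n = 1118

Answer: n = 1118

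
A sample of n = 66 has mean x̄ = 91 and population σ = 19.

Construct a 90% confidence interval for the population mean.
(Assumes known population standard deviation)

Confidence level: 90%, α = 0.1
z_0.05 = 1.645
SE = σ/√n = 19/√66 = 2.3387
Margin of error = 1.645 × 2.3387 = 3.8472
CI: x̄ ± margin = 91 ± 3.8472
CI: (87.1528, 94.8472)

Answer: (87.1528, 94.8472)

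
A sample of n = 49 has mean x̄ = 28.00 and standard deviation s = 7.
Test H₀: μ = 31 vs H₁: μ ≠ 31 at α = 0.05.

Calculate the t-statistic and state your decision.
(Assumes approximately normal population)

df = n - 1 = 48
SE = s/√n = 7/√49 = 1.0000
t = (x̄ - μ₀)/SE = (28.00 - 31)/1.0000 = -3.0000
Critical value: t_{0.025,48} = ±2.011
p-value ≈ 0.0043
Decision: reject H₀

Answer: t = -3.0000, reject H₀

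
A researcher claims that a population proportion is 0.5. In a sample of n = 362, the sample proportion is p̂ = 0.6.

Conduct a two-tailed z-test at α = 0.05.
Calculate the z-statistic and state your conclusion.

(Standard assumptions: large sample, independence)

H₀: p = 0.5, H₁: p ≠ 0.5
Standard error: SE = √(p₀(1-p₀)/n) = √(0.5×0.5/362) = 0.026279
z-statistic: z = (p̂ - p₀)/SE = (0.6 - 0.5)/0.026279 = 3.8053
Critical value: z_0.025 = ±1.960
p-value = 0.0001
Decision: reject H₀ at α = 0.05

Answer: z = 3.8053, reject H₀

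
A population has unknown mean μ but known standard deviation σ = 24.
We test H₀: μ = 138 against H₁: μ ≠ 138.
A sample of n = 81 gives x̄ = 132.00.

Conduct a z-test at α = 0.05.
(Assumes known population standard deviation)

Answer: z = -2.2500, reject H₀

Derivation:
Standard error: SE = σ/√n = 24/√81 = 2.6667
z-statistic: z = (x̄ - μ₀)/SE = (132.00 - 138)/2.6667 = -2.2500
Critical value: ±1.960
p-value = 0.0244
Decision: reject H₀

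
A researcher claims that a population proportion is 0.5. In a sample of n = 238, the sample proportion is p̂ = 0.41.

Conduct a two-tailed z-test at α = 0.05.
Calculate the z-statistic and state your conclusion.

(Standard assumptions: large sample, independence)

H₀: p = 0.5, H₁: p ≠ 0.5
Standard error: SE = √(p₀(1-p₀)/n) = √(0.5×0.5/238) = 0.032410
z-statistic: z = (p̂ - p₀)/SE = (0.41 - 0.5)/0.032410 = -2.7769
Critical value: z_0.025 = ±1.960
p-value = 0.0055
Decision: reject H₀ at α = 0.05

Answer: z = -2.7769, reject H₀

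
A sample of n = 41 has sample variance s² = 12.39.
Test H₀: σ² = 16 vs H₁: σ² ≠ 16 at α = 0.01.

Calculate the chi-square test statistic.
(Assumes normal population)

df = n - 1 = 40
χ² = (n-1)s²/σ₀² = 40×12.39/16 = 30.9750
Critical values: χ²_{0.995,40} = 20.707, χ²_{0.005,40} = 66.766
Rejection region: χ² < 20.707 or χ² > 66.766
Decision: fail to reject H₀

Answer: χ² = 30.9750, fail to reject H₀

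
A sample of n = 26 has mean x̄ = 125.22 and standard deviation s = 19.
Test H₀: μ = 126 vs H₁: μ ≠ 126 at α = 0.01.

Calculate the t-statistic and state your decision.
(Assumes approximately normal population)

df = n - 1 = 25
SE = s/√n = 19/√26 = 3.7262
t = (x̄ - μ₀)/SE = (125.22 - 126)/3.7262 = -0.2093
Critical value: t_{0.005,25} = ±2.787
p-value ≈ 0.8359
Decision: fail to reject H₀

Answer: t = -0.2093, fail to reject H₀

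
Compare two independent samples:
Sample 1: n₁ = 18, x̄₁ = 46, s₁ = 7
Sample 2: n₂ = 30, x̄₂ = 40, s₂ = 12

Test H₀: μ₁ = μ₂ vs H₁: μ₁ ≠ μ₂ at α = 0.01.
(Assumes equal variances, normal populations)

Answer: t = 1.9286, fail to reject H₀

Derivation:
Pooled variance: s²_p = [17×7² + 29×12²]/(46) = 108.8913
s_p = 10.4351
SE = s_p×√(1/n₁ + 1/n₂) = 10.4351×√(1/18 + 1/30) = 3.1111
t = (x̄₁ - x̄₂)/SE = (46 - 40)/3.1111 = 1.9286
df = 46, t-critical = ±2.687
Decision: fail to reject H₀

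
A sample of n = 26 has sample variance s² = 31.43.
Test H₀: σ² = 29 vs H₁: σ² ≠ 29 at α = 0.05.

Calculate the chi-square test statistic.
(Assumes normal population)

df = n - 1 = 25
χ² = (n-1)s²/σ₀² = 25×31.43/29 = 27.0948
Critical values: χ²_{0.975,25} = 13.120, χ²_{0.025,25} = 40.646
Rejection region: χ² < 13.120 or χ² > 40.646
Decision: fail to reject H₀

Answer: χ² = 27.0948, fail to reject H₀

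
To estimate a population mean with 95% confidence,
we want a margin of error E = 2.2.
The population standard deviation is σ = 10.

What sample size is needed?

Answer: n = 80

Derivation:
z_0.025 = 1.960
n = (z×σ/E)² = (1.960×10/2.2)²
n = 79.3719
Round up: n = 80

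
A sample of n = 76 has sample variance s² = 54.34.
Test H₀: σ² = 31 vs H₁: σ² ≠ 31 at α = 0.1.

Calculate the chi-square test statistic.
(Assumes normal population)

Answer: χ² = 131.4677, reject H₀

Derivation:
df = n - 1 = 75
χ² = (n-1)s²/σ₀² = 75×54.34/31 = 131.4677
Critical values: χ²_{0.95,75} = 56.054, χ²_{0.05,75} = 96.217
Rejection region: χ² < 56.054 or χ² > 96.217
Decision: reject H₀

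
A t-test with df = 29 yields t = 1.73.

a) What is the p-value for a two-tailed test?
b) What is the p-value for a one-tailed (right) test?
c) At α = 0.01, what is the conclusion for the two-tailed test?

Answer: a) 0.0943, b) 0.0471, c) fail to reject H₀

Derivation:
Using t-distribution with df = 29:
a) Two-tailed: p = 2×P(T > 1.73) = 0.0943
b) One-tailed: p = P(T > 1.73) = 0.0471
c) 0.0943 ≥ 0.01, fail to reject H₀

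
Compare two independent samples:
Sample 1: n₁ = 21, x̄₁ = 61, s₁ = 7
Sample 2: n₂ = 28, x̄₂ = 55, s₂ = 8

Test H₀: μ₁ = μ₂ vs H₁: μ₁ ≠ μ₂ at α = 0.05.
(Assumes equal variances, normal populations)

Pooled variance: s²_p = [20×7² + 27×8²]/(47) = 57.6170
s_p = 7.5906
SE = s_p×√(1/n₁ + 1/n₂) = 7.5906×√(1/21 + 1/28) = 2.1912
t = (x̄₁ - x̄₂)/SE = (61 - 55)/2.1912 = 2.7382
df = 47, t-critical = ±2.012
Decision: reject H₀

Answer: t = 2.7382, reject H₀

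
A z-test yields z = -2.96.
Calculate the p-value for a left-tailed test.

For z = -2.96:
p = P(Z < -2.96) = Φ(-2.96) = 0.0015

Answer: p-value ≈ 0.0015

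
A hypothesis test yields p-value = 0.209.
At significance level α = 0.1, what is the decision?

Compare p-value to α:
0.209 ≥ 0.1
Decision: fail to reject H₀

Answer: fail to reject H₀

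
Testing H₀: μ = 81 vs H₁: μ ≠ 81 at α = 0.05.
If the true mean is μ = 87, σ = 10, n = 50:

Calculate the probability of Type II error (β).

SE = σ/√n = 10/√50 = 1.4142
Critical values: μ₀ ± z_0.025×SE = 81 ± 1.960×1.4142
Acceptance region: (78.2282, 83.7718)
Under H₁ (μ = 87): z_high = (83.7718 - 87)/1.4142 = -2.2827, z_low = (78.2282 - 87)/1.4142 = -6.2027
β = P(not reject | H₁) = Φ(-2.2827) - Φ(-6.2027) ≈ 0.0112

Answer: β ≈ 0.0112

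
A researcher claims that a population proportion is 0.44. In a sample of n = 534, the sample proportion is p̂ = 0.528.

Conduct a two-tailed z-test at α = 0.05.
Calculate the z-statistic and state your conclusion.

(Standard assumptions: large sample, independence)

H₀: p = 0.44, H₁: p ≠ 0.44
Standard error: SE = √(p₀(1-p₀)/n) = √(0.44×0.56/534) = 0.021481
z-statistic: z = (p̂ - p₀)/SE = (0.528 - 0.44)/0.021481 = 4.0966
Critical value: z_0.025 = ±1.960
p-value < 0.0001
Decision: reject H₀ at α = 0.05

Answer: z = 4.0966, reject H₀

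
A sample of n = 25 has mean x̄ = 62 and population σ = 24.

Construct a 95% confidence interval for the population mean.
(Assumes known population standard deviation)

Confidence level: 95%, α = 0.05
z_0.025 = 1.960
SE = σ/√n = 24/√25 = 4.8000
Margin of error = 1.960 × 4.8000 = 9.4080
CI: x̄ ± margin = 62 ± 9.4080
CI: (52.5920, 71.4080)

Answer: (52.5920, 71.4080)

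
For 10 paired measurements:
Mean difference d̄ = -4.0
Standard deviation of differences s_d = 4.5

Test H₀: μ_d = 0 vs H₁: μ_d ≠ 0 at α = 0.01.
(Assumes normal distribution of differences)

Answer: t = -2.8110, fail to reject H₀

Derivation:
df = n - 1 = 9
SE = s_d/√n = 4.5/√10 = 1.4230
t = d̄/SE = -4.0/1.4230 = -2.8110
Critical value: t_{0.005,9} = ±3.250
p-value ≈ 0.0203
Decision: fail to reject H₀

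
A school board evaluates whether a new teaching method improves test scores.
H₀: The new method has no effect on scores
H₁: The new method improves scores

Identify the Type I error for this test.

Answer: Concluding the new method improves scores when it actually doesn't

Derivation:
Type I error: rejecting H₀ when it is actually true (false positive).
Type II error: failing to reject H₀ when H₁ is actually true (false negative).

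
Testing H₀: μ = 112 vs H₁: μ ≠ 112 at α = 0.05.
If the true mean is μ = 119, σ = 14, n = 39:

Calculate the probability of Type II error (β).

SE = σ/√n = 14/√39 = 2.2418
Critical values: μ₀ ± z_0.025×SE = 112 ± 1.960×2.2418
Acceptance region: (107.6061, 116.3939)
Under H₁ (μ = 119): z_high = (116.3939 - 119)/2.2418 = -1.1625, z_low = (107.6061 - 119)/2.2418 = -5.0825
β = P(not reject | H₁) = Φ(-1.1625) - Φ(-5.0825) ≈ 0.1225

Answer: β ≈ 0.1225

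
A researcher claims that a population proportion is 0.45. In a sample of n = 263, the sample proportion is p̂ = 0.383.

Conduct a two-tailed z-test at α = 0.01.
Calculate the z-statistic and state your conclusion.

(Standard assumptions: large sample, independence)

H₀: p = 0.45, H₁: p ≠ 0.45
Standard error: SE = √(p₀(1-p₀)/n) = √(0.45×0.55/263) = 0.030677
z-statistic: z = (p̂ - p₀)/SE = (0.383 - 0.45)/0.030677 = -2.1840
Critical value: z_0.005 = ±2.576
p-value = 0.0290
Decision: fail to reject H₀ at α = 0.01

Answer: z = -2.1840, fail to reject H₀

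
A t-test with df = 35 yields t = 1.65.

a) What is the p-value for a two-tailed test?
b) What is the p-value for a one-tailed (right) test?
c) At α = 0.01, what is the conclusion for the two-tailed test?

Answer: a) 0.1079, b) 0.0539, c) fail to reject H₀

Derivation:
Using t-distribution with df = 35:
a) Two-tailed: p = 2×P(T > 1.65) = 0.1079
b) One-tailed: p = P(T > 1.65) = 0.0539
c) 0.1079 ≥ 0.01, fail to reject H₀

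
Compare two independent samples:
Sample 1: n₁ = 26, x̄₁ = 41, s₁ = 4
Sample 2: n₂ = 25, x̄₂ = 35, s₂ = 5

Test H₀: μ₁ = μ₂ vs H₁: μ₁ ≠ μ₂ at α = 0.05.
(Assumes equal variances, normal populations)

Answer: t = 4.7416, reject H₀

Derivation:
Pooled variance: s²_p = [25×4² + 24×5²]/(49) = 20.4082
s_p = 4.5175
SE = s_p×√(1/n₁ + 1/n₂) = 4.5175×√(1/26 + 1/25) = 1.2654
t = (x̄₁ - x̄₂)/SE = (41 - 35)/1.2654 = 4.7416
df = 49, t-critical = ±2.010
Decision: reject H₀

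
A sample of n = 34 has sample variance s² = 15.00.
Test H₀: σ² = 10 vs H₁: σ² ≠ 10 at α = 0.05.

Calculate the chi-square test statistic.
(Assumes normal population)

df = n - 1 = 33
χ² = (n-1)s²/σ₀² = 33×15.00/10 = 49.5000
Critical values: χ²_{0.975,33} = 19.047, χ²_{0.025,33} = 50.725
Rejection region: χ² < 19.047 or χ² > 50.725
Decision: fail to reject H₀

Answer: χ² = 49.5000, fail to reject H₀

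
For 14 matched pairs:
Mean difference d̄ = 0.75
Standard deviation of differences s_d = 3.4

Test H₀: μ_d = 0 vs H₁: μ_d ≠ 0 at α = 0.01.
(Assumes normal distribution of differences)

Answer: t = 0.8254, fail to reject H₀

Derivation:
df = n - 1 = 13
SE = s_d/√n = 3.4/√14 = 0.9087
t = d̄/SE = 0.75/0.9087 = 0.8254
Critical value: t_{0.005,13} = ±3.012
p-value ≈ 0.4240
Decision: fail to reject H₀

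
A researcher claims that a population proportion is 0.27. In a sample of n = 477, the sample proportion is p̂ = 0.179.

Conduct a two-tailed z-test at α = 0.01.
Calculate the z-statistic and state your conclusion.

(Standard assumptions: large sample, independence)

Answer: z = -4.4766, reject H₀

Derivation:
H₀: p = 0.27, H₁: p ≠ 0.27
Standard error: SE = √(p₀(1-p₀)/n) = √(0.27×0.73/477) = 0.020328
z-statistic: z = (p̂ - p₀)/SE = (0.179 - 0.27)/0.020328 = -4.4766
Critical value: z_0.005 = ±2.576
p-value < 0.0001
Decision: reject H₀ at α = 0.01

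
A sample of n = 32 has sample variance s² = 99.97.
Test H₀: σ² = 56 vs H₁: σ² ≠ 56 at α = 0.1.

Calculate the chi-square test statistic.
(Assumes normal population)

Answer: χ² = 55.3405, reject H₀

Derivation:
df = n - 1 = 31
χ² = (n-1)s²/σ₀² = 31×99.97/56 = 55.3405
Critical values: χ²_{0.95,31} = 19.281, χ²_{0.05,31} = 44.985
Rejection region: χ² < 19.281 or χ² > 44.985
Decision: reject H₀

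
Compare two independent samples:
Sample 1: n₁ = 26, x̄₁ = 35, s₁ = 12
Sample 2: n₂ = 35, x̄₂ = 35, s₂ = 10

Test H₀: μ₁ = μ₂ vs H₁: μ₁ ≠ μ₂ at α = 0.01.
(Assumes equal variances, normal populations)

Answer: t = 0.0000, fail to reject H₀

Derivation:
Pooled variance: s²_p = [25×12² + 34×10²]/(59) = 118.6441
s_p = 10.8924
SE = s_p×√(1/n₁ + 1/n₂) = 10.8924×√(1/26 + 1/35) = 2.8201
t = (x̄₁ - x̄₂)/SE = (35 - 35)/2.8201 = 0.0000
df = 59, t-critical = ±2.662
Decision: fail to reject H₀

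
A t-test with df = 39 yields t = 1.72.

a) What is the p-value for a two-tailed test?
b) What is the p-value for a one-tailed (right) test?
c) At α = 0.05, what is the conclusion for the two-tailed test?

Using t-distribution with df = 39:
a) Two-tailed: p = 2×P(T > 1.72) = 0.0934
b) One-tailed: p = P(T > 1.72) = 0.0467
c) 0.0934 ≥ 0.05, fail to reject H₀

Answer: a) 0.0934, b) 0.0467, c) fail to reject H₀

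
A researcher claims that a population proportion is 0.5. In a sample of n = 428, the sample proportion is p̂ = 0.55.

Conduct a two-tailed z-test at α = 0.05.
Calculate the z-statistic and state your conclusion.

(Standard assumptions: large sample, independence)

H₀: p = 0.5, H₁: p ≠ 0.5
Standard error: SE = √(p₀(1-p₀)/n) = √(0.5×0.5/428) = 0.024168
z-statistic: z = (p̂ - p₀)/SE = (0.55 - 0.5)/0.024168 = 2.0689
Critical value: z_0.025 = ±1.960
p-value = 0.0386
Decision: reject H₀ at α = 0.05

Answer: z = 2.0689, reject H₀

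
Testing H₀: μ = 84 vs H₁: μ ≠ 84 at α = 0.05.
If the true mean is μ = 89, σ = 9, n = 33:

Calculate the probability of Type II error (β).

Answer: β ≈ 0.1091

Derivation:
SE = σ/√n = 9/√33 = 1.5667
Critical values: μ₀ ± z_0.025×SE = 84 ± 1.960×1.5667
Acceptance region: (80.9293, 87.0707)
Under H₁ (μ = 89): z_high = (87.0707 - 89)/1.5667 = -1.2314, z_low = (80.9293 - 89)/1.5667 = -5.1514
β = P(not reject | H₁) = Φ(-1.2314) - Φ(-5.1514) ≈ 0.1091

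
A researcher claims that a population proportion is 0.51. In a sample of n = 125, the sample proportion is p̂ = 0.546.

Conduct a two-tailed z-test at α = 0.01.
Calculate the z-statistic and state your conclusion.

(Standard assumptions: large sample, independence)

H₀: p = 0.51, H₁: p ≠ 0.51
Standard error: SE = √(p₀(1-p₀)/n) = √(0.51×0.49/125) = 0.044712
z-statistic: z = (p̂ - p₀)/SE = (0.546 - 0.51)/0.044712 = 0.8052
Critical value: z_0.005 = ±2.576
p-value = 0.4207
Decision: fail to reject H₀ at α = 0.01

Answer: z = 0.8052, fail to reject H₀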